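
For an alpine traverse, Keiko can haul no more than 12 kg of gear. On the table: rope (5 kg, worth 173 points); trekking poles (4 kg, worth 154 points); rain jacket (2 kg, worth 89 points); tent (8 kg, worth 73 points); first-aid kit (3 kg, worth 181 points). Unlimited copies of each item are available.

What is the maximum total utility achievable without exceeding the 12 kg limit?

724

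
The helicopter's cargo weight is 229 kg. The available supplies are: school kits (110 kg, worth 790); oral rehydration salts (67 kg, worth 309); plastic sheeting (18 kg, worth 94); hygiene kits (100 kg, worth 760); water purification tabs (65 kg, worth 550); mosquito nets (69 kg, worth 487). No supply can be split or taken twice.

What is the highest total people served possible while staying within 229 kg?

1644

Density check — water purification tabs 8.46, hygiene kits 7.60, school kits 7.18, mosquito nets 7.06 are the best per kg.
A density-first pass picks plastic sheeting + hygiene kits + water purification tabs — 1404 at 183 kg.
The 65 kg tied up in water purification tabs is better spent on school kits — total rises to 1644 (228 kg).
That's the maximum — no swap from here does better than 1644.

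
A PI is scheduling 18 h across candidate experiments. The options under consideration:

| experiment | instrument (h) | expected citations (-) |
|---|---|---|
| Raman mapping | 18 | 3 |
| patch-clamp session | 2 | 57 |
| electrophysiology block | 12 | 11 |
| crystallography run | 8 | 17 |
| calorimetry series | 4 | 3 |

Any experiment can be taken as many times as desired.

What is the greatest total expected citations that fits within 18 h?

513

9×patch-clamp session uses 18 of the 18 h and totals 513.
Every other selection either busts 18 h or fails to beat 513.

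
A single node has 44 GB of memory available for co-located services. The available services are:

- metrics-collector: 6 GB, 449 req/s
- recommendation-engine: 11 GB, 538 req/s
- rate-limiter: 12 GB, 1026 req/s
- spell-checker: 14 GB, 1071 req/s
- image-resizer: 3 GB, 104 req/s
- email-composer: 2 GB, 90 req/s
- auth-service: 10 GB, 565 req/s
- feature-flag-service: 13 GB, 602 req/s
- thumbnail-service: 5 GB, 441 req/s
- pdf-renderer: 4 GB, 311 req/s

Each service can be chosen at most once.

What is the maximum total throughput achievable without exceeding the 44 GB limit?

3402

Filling by ratio: metrics-collector + rate-limiter + spell-checker + email-composer + thumbnail-service + pdf-renderer for 3388, with 1 GB left unused.
Replace email-composer with image-resizer: the trade gains 14 net, giving 3402 at 44 GB.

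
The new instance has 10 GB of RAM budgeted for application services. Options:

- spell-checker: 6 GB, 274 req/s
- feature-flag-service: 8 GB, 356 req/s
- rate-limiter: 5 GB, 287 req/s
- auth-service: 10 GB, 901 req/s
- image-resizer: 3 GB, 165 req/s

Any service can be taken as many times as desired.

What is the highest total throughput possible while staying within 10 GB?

Taking auth-service: 10 GB used, 901 in throughput.

901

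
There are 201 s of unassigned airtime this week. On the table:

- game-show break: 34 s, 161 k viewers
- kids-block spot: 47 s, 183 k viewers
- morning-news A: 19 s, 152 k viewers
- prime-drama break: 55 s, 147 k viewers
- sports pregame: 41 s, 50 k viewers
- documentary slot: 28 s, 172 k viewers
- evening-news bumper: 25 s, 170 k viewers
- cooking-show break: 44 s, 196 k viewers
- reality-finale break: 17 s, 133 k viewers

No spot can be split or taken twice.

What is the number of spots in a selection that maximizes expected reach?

6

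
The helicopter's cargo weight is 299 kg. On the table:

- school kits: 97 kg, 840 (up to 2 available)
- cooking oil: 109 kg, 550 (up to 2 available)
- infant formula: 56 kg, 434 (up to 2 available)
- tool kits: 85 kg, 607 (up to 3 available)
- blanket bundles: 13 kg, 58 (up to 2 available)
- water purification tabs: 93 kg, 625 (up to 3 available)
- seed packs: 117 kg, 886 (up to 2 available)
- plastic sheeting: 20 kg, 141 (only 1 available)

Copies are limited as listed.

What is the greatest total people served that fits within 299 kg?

By people served per kg: school kits 8.66, infant formula 7.75, seed packs 7.57, tool kits 7.14 lead.
A density-first pass picks 2×school kits + infant formula + 2×blanket bundles + plastic sheeting — 2371 at 296 kg.
Dropping infant formula and 2×blanket bundles frees 82 kg; slotting in tool kits (85 kg) lifts the total to 2428 at 299 kg.

2428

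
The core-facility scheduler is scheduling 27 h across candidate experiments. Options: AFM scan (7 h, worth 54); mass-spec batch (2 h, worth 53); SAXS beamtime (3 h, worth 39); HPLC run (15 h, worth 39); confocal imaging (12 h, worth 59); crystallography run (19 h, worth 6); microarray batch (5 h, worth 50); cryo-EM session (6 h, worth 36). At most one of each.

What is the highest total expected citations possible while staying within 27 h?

Taking AFM scan + mass-spec batch + SAXS beamtime + microarray batch + cryo-EM session: 23 h used, 232 in expected citations.

232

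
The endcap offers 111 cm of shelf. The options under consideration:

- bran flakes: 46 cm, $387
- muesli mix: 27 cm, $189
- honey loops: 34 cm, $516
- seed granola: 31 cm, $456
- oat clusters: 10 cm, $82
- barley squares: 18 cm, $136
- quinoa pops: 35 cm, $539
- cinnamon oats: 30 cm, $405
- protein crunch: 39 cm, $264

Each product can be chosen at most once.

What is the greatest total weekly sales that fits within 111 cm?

1593

Ranking by ratio (weekly sales/cm): quinoa pops 15.40, honey loops 15.18, seed granola 14.71, cinnamon oats 13.50.
The ratio ordering already packs tightly: honey loops + seed granola + oat clusters + quinoa pops, 110 cm, 1593.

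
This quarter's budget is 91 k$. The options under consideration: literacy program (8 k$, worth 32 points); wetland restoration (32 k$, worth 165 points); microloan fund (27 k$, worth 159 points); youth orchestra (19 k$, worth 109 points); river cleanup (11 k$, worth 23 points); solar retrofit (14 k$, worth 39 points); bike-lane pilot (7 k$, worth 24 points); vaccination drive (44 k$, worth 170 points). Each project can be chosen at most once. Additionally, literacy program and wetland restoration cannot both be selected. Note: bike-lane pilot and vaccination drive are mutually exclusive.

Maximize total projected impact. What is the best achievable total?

Best packing: wetland restoration + microloan fund + youth orchestra + bike-lane pilot — 85 k$, 457 total.
Nothing else feasible within 91 k$ beats 457.

457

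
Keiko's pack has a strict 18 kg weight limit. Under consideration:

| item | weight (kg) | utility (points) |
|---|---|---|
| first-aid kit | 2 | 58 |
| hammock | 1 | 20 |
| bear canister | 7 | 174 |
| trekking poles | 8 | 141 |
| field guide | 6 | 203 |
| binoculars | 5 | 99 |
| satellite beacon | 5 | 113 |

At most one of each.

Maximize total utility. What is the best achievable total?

Ranking by ratio (utility/kg): field guide 33.83, first-aid kit 29.00, bear canister 24.86.
The ratio heuristic lands on first-aid kit + hammock + bear canister + field guide (455) but leaves 2 kg idle.
The 3 kg tied up in first-aid kit and hammock is better spent on satellite beacon — total rises to 490 (18 kg).
The closest alternative, bear canister + field guide + binoculars, reaches only 476.

490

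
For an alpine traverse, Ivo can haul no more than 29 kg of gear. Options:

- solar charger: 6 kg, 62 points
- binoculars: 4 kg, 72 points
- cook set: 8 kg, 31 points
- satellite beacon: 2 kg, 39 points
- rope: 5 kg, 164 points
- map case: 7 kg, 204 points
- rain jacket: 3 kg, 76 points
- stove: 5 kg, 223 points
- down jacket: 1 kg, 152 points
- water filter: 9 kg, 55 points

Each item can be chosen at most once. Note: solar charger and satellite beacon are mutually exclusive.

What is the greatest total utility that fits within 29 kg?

Best packing: binoculars + satellite beacon + rope + map case + rain jacket + stove + down jacket — 27 kg, 930 total.

930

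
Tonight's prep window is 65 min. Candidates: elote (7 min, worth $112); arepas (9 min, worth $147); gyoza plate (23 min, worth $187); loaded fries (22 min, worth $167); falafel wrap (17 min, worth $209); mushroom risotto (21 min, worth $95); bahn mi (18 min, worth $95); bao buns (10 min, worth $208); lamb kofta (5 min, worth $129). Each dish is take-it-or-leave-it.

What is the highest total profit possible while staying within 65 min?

880

Taking the top-ratio dishes first gives elote + arepas + falafel wrap + bao buns + lamb kofta for 805 (48 min).
Dropping elote frees 7 min; slotting in gyoza plate (23 min) lifts the total to 880 at 64 min.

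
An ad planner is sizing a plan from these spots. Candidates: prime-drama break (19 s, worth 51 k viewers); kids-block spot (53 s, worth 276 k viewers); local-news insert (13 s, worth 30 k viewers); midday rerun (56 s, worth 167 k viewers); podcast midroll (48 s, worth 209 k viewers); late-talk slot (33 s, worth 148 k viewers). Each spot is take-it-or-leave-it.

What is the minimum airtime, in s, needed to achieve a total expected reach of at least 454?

99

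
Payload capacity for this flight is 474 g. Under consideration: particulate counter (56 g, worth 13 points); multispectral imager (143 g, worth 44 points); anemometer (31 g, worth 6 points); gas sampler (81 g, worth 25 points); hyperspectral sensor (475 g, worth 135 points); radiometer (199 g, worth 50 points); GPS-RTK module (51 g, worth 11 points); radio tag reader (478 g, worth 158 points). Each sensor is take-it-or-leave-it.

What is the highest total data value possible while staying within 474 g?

By data value per g: radio tag reader 0.33, gas sampler 0.31, multispectral imager 0.31, hyperspectral sensor 0.28 lead.
Best packing: multispectral imager + gas sampler + radiometer + GPS-RTK module — 474 g, 130 total.

130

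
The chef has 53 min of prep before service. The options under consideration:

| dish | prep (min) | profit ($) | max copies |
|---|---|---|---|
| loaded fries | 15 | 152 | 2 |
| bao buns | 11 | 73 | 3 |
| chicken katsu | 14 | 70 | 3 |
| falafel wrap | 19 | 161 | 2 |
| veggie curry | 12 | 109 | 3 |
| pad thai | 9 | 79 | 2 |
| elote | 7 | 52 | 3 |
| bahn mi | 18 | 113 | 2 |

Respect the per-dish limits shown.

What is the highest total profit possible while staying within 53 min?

492

By profit per min: loaded fries 10.13, veggie curry 9.08, pad thai 8.78, falafel wrap 8.47 lead.
The ratio ordering already packs tightly: 2×loaded fries + veggie curry + pad thai, 51 min, 492.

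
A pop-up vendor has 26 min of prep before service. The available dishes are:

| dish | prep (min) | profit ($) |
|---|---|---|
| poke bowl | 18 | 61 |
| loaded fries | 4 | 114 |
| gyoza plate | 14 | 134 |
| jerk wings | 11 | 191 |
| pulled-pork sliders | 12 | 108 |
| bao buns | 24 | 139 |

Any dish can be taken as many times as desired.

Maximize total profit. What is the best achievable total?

Taking 6×loaded fries: 24 min used, 684 in profit.
That's the maximum — no swap from here does better than 684.

684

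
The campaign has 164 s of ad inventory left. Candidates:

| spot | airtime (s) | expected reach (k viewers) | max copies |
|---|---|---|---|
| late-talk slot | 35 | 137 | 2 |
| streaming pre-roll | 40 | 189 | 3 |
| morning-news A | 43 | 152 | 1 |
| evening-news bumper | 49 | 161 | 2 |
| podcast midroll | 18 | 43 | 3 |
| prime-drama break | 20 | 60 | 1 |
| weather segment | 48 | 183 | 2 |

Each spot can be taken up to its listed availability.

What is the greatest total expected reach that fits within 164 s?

719

The ratio heuristic lands on late-talk slot + 3×streaming pre-roll (704) but leaves 9 s idle.
Dropping late-talk slot frees 35 s; slotting in morning-news A (43 s) lifts the total to 719 at 163 s.
Every other selection either busts 164 s or exceeds an availability limit or fails to beat 719.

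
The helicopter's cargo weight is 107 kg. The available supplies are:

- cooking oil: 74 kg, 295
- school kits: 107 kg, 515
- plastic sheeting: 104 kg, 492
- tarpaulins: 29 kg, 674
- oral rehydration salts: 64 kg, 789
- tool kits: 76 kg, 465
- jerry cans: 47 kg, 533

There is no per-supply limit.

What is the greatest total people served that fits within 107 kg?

2022

Best packing: 3×tarpaulins — 87 kg, 2022 total.
That's the maximum — no swap from here does better than 2022.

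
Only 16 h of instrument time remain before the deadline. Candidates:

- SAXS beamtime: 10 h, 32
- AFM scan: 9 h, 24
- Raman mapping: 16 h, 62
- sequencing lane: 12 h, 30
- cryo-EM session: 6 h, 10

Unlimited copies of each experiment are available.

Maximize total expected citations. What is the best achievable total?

62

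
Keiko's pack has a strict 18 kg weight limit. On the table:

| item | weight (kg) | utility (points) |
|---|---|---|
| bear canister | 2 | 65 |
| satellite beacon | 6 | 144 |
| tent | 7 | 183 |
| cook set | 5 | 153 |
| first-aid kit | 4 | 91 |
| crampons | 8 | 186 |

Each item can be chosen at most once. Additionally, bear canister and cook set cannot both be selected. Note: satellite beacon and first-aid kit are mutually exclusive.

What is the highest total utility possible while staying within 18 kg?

480

Ranking by ratio (utility/kg): bear canister 32.50, cook set 30.60, tent 26.14, satellite beacon 24.00.
Taking satellite beacon + tent + cook set: 18 kg used, 480 in utility.
The closest alternative, bear canister + tent + crampons, reaches only 434.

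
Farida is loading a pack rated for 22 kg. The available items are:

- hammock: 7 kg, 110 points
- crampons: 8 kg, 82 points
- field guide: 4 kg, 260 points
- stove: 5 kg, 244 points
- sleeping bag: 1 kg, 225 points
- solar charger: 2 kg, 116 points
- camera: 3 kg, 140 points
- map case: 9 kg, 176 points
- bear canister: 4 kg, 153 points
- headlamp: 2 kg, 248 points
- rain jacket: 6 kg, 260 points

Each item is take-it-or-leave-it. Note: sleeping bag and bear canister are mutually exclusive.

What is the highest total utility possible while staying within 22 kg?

1377

Best packing: field guide + stove + sleeping bag + camera + headlamp + rain jacket — 21 kg, 1377 total.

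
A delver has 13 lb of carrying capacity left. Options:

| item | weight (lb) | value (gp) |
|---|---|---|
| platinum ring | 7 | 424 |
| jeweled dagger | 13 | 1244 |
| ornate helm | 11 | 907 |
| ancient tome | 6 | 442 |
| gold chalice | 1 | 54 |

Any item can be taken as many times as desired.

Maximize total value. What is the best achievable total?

1244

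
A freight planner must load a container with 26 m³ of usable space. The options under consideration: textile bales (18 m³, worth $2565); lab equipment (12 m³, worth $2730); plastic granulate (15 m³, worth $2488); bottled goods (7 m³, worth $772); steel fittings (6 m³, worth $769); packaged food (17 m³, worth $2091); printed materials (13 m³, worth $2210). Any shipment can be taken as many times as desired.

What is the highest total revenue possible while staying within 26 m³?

Taking 2×lab equipment: 24 m³ used, 5460 in revenue.
Every other selection either busts 26 m³ or fails to beat 5460.

5460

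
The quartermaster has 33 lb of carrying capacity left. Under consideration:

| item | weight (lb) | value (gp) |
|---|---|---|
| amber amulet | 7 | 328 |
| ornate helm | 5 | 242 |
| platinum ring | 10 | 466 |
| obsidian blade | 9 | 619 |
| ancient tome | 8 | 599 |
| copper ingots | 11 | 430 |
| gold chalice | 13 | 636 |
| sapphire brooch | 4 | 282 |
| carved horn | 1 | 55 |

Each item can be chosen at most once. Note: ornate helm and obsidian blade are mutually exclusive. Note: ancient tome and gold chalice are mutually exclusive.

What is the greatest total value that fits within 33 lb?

Ranking by ratio (value/lb): ancient tome 74.88, sapphire brooch 70.50, obsidian blade 68.78.
Best packing: platinum ring + obsidian blade + ancient tome + sapphire brooch + carved horn — 32 lb, 2021 total.
Next best is obsidian blade + ancient tome + copper ingots + sapphire brooch + carved horn at 1985 (33 lb) — short by 36.

2021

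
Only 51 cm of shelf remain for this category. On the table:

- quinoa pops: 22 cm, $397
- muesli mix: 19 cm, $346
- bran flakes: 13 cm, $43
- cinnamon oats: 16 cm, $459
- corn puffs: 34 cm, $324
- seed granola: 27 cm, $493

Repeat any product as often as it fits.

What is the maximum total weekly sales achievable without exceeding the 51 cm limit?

1377

Best packing: 3×cinnamon oats — 48 cm, 1377 total.
Nothing else within 51 cm beats 1377.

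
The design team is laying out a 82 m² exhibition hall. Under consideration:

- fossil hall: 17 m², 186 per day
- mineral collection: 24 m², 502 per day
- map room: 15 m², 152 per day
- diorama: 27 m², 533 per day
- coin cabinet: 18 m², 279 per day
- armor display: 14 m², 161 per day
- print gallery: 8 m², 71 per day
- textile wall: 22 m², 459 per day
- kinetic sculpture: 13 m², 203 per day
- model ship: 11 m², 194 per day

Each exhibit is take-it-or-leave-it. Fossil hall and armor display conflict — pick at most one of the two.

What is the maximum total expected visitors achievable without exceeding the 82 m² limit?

1565

Taking mineral collection + diorama + print gallery + textile wall: 81 m² used, 1565 in expected visitors.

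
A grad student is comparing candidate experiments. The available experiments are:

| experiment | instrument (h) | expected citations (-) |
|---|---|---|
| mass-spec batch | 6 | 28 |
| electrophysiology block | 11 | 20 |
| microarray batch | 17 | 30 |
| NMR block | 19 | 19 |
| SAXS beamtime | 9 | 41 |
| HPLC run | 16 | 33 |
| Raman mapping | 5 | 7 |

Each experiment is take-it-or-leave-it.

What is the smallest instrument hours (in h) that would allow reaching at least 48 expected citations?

Minimise h subject to total expected citations ≥ 48.
Taking SAXS beamtime + Raman mapping gives 48 (≥ 48) for 14 h.
Below 14 h the best achievable stays under 48.

14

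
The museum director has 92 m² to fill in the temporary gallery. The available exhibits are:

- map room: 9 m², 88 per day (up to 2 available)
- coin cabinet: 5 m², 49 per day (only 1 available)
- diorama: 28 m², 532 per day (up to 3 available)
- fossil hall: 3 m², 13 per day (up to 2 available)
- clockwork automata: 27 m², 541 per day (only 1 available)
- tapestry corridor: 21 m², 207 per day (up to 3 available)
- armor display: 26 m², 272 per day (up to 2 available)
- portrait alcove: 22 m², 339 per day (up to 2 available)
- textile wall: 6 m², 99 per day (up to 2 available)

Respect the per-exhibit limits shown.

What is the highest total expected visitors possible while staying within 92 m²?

1717

Taking 2×diorama + fossil hall + clockwork automata + textile wall: 92 m² used, 1717 in expected visitors.
Nothing else within 92 m² beats 1717.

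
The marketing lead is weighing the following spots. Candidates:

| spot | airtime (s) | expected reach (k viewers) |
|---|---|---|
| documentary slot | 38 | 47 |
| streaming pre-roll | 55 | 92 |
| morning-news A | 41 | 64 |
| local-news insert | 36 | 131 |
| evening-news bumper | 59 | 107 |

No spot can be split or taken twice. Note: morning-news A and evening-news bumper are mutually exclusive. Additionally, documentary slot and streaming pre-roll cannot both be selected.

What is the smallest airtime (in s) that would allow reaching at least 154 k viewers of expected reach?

74

Minimise s subject to total expected reach ≥ 154.
Taking documentary slot + local-news insert gives 178 (≥ 154) for 74 s.
Below 74 s the best achievable stays under 154.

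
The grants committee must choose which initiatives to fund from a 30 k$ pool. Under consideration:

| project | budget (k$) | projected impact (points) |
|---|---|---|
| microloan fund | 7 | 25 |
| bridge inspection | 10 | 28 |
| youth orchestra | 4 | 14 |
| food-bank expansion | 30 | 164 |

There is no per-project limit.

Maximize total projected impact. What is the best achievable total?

164

By projected impact per k$: food-bank expansion 5.47, microloan fund 3.57, youth orchestra 3.50, bridge inspection 2.80 lead.
Taking food-bank expansion: 30 k$ used, 164 in projected impact.
Every other selection either busts 30 k$ or fails to beat 164.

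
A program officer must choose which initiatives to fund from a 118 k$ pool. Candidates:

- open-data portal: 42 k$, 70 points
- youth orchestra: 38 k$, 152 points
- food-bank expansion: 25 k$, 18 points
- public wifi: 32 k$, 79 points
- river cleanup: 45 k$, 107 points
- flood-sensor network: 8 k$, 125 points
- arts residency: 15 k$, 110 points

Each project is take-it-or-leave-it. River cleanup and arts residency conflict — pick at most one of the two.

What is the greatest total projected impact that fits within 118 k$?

484

Best packing: youth orchestra + food-bank expansion + public wifi + flood-sensor network + arts residency — 118 k$, 484 total.
Next best is youth orchestra + public wifi + flood-sensor network + arts residency at 466 (93 k$) — short by 18.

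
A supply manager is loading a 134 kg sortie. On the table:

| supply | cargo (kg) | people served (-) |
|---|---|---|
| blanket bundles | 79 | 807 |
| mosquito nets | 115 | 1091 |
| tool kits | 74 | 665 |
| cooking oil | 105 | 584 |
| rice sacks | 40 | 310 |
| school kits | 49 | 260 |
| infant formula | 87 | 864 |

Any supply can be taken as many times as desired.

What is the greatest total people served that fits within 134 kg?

1174

Density check — blanket bundles 10.22, infant formula 9.93, mosquito nets 9.49 are the best per kg.
A density-first pass picks blanket bundles + rice sacks — 1117 at 119 kg.
Dropping blanket bundles frees 79 kg; slotting in infant formula (87 kg) lifts the total to 1174 at 127 kg.
The spare 7 kg is too small for any remaining supply, and no exchange beats 1174.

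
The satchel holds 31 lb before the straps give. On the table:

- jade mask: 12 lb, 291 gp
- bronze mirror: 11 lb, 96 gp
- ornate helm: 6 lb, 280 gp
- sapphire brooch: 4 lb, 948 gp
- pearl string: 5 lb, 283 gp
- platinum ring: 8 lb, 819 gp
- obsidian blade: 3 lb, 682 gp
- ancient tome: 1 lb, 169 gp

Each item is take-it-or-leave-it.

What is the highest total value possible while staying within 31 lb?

Ornate helm + sapphire brooch + pearl string + platinum ring + obsidian blade + ancient tome uses 27 of the 31 lb and totals 3181.
Next best is ornate helm + sapphire brooch + pearl string + platinum ring + obsidian blade at 3012 (26 lb) — short by 169.

3181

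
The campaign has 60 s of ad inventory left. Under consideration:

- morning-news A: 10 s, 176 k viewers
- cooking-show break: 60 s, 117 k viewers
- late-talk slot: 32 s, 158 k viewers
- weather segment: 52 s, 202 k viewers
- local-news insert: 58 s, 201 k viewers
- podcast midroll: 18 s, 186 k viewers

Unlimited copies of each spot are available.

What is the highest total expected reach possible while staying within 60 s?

1056

By expected reach per s: morning-news A 17.60, podcast midroll 10.33, late-talk slot 4.94 lead.
The ratio ordering already packs tightly: 6×morning-news A, 60 s, 1056.
No other feasible combination exceeds 1056.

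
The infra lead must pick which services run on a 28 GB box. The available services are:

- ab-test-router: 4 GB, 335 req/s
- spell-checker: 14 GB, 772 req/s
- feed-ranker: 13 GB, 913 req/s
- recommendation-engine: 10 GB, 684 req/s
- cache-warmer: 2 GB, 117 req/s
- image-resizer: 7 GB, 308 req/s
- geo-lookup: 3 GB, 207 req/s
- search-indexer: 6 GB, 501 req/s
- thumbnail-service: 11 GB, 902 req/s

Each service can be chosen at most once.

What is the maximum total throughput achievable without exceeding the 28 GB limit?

2150

The ratio heuristic lands on ab-test-router + cache-warmer + geo-lookup + search-indexer + thumbnail-service (2062) but leaves 2 GB idle.
Replace cache-warmer and geo-lookup and search-indexer with feed-ranker: the trade gains 88 net, giving 2150 at 28 GB.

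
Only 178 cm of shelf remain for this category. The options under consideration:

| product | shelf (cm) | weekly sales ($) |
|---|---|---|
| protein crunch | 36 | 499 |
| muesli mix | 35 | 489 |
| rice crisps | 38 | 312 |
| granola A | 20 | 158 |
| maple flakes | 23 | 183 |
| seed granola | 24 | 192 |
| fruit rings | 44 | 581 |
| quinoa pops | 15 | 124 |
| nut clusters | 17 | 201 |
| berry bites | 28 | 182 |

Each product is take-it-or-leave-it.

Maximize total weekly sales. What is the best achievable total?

Ranking by ratio (weekly sales/cm): muesli mix 13.97, protein crunch 13.86, fruit rings 13.20, nut clusters 11.82.
A density-first pass picks protein crunch + muesli mix + seed granola + fruit rings + quinoa pops + nut clusters — 2086 at 171 cm.
Dropping quinoa pops frees 15 cm; slotting in granola A (20 cm) lifts the total to 2120 at 176 cm.

2120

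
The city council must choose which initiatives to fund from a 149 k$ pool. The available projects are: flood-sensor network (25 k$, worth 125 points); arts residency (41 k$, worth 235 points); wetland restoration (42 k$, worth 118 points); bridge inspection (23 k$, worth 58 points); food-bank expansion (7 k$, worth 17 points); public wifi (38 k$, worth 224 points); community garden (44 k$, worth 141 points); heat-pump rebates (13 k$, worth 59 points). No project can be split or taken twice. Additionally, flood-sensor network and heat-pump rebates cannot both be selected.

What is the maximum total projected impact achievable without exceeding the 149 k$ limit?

725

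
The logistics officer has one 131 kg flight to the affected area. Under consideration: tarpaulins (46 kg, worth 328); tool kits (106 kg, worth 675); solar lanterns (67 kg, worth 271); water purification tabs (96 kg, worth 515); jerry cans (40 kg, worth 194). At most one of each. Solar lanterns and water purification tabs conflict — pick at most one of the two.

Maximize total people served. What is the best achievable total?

Greedy by ratio would take tarpaulins + jerry cans: 86 kg used, total 522.
The 86 kg tied up in tarpaulins and jerry cans is better spent on tool kits — total rises to 675 (106 kg).
The closest alternative, tarpaulins + solar lanterns, reaches only 599.

675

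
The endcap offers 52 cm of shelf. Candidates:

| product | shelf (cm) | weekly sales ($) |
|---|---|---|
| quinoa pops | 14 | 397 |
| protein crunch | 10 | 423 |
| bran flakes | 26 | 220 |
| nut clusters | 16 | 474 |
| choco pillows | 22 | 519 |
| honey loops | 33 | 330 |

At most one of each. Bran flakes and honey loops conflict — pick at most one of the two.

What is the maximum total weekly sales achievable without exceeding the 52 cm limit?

Taking the top-ratio products first gives quinoa pops + protein crunch + nut clusters for 1294 (40 cm).
Dropping quinoa pops frees 14 cm; slotting in choco pillows (22 cm) lifts the total to 1416 at 48 cm.
Runner-up quinoa pops + nut clusters + choco pillows tops out at 1390.

1416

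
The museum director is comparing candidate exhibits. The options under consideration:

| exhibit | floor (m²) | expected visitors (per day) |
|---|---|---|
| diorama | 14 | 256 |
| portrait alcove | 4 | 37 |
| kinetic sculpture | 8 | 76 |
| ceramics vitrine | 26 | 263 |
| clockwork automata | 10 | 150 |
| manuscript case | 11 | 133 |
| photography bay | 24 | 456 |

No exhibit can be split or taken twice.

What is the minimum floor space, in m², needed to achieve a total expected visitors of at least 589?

Need the lightest bundle worth ≥ 589.
Taking clockwork automata + photography bay gives 606 (≥ 589) for 34 m².
No combination under 34 m² hits 589.

34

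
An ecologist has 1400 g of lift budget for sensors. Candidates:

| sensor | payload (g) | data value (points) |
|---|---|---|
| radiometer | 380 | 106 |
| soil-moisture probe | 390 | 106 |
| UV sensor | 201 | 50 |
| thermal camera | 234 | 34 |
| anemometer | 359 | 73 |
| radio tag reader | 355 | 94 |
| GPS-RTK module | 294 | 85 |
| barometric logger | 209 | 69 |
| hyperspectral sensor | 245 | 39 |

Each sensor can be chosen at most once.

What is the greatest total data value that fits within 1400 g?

375

Density check — barometric logger 0.33, GPS-RTK module 0.29, radiometer 0.28 are the best per g.
The ratio heuristic lands on radiometer + soil-moisture probe + GPS-RTK module + barometric logger (366) but leaves 127 g idle.
Dropping GPS-RTK module frees 294 g; slotting in radio tag reader (355 g) lifts the total to 375 at 1334 g.
The closest alternative, radiometer + soil-moisture probe + GPS-RTK module + barometric logger, reaches only 366.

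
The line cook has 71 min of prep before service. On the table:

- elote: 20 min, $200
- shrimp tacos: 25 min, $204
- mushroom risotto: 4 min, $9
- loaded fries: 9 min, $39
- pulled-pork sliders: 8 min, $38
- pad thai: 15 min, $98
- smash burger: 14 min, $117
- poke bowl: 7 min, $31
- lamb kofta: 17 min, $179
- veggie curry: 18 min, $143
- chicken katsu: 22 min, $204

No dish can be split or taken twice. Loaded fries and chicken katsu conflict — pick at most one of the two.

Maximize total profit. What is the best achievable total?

643

Taking the top-ratio dishes first gives elote + mushroom risotto + pulled-pork sliders + lamb kofta + chicken katsu for 630 (71 min).
Reworking the packing: smash burger + lamb kofta + veggie curry + chicken katsu uses 71 min and improves the total to 643.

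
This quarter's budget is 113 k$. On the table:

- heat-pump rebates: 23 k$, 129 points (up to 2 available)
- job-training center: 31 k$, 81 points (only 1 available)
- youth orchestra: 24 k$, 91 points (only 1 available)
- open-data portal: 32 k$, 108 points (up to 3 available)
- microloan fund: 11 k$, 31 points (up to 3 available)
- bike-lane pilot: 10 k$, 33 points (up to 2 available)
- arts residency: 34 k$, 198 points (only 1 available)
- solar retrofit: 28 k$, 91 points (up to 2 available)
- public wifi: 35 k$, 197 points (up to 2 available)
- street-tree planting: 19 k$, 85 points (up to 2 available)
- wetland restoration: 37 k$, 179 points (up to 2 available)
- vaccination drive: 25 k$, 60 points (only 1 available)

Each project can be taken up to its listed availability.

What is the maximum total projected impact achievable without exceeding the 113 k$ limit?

609

By projected impact per k$: arts residency 5.82, public wifi 5.63, heat-pump rebates 5.61, wetland restoration 4.84 lead.
Taking the top-ratio projects first gives arts residency + 2×public wifi for 592 (104 k$).
The 35 k$ tied up in public wifi is better spent on heat-pump rebates + street-tree planting — total rises to 609 (111 k$).
Every other selection either busts 113 k$ or exceeds an availability limit or fails to beat 609.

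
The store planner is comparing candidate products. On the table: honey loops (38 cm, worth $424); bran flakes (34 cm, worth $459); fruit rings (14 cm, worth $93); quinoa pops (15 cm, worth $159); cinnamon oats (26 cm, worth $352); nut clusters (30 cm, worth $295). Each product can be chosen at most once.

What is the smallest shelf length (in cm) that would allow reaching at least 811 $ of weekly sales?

60

Minimise cm subject to total weekly sales ≥ 811.
bran flakes + cinnamon oats reaches 811 using 60 cm.
Any bundle with less than 60 cm falls short of 811.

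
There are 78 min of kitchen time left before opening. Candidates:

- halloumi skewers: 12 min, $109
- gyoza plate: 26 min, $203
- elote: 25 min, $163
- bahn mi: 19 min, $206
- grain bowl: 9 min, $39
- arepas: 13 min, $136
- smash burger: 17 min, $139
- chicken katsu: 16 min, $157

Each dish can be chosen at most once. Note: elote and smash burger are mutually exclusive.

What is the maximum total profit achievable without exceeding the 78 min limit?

Ranking by ratio (profit/min): bahn mi 10.84, arepas 10.46, chicken katsu 9.81, halloumi skewers 9.08.
Best packing: halloumi skewers + bahn mi + arepas + smash burger + chicken katsu — 77 min, 747 total.

747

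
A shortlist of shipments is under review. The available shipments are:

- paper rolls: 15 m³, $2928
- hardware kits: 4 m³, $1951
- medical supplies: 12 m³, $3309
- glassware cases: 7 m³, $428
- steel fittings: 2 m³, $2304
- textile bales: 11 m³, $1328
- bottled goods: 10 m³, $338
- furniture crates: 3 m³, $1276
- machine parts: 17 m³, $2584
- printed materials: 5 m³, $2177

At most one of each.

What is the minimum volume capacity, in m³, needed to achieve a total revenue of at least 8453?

21

Need the lightest bundle worth ≥ 8453.
Taking hardware kits + medical supplies + steel fittings + furniture crates gives 8840 (≥ 8453) for 21 m³.
Below 21 m³ the best achievable stays under 8453.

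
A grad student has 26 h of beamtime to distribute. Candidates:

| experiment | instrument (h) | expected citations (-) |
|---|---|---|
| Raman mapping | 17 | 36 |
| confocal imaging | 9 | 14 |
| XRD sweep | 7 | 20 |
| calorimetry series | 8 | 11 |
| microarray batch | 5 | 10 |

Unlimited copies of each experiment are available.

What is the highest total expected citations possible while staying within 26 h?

Ranking by ratio (expected citations/h): XRD sweep 2.86, Raman mapping 2.12, microarray batch 2.00.
Taking 3×XRD sweep + microarray batch: 26 h used, 70 in expected citations.
No other feasible combination exceeds 70.

70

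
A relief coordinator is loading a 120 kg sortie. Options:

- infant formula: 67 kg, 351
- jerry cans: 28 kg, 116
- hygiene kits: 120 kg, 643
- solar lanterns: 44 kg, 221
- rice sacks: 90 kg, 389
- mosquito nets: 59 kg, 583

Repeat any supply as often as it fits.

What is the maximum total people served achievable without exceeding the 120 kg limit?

1166

2×mosquito nets uses 118 of the 120 kg and totals 1166.
Nothing else within 120 kg beats 1166.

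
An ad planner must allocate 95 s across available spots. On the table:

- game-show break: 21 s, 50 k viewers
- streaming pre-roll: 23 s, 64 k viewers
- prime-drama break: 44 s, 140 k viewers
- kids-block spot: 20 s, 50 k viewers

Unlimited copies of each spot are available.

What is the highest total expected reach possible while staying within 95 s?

280

Ranking by ratio (expected reach/s): prime-drama break 3.18, streaming pre-roll 2.78, kids-block spot 2.50, game-show break 2.38.
The ratio ordering already packs tightly: 2×prime-drama break, 88 s, 280.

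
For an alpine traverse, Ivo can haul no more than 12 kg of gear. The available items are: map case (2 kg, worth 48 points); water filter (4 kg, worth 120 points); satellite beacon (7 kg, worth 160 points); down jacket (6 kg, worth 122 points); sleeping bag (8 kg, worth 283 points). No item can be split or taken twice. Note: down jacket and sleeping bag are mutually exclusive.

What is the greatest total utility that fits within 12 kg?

Water filter + sleeping bag uses 12 of the 12 kg and totals 403.

403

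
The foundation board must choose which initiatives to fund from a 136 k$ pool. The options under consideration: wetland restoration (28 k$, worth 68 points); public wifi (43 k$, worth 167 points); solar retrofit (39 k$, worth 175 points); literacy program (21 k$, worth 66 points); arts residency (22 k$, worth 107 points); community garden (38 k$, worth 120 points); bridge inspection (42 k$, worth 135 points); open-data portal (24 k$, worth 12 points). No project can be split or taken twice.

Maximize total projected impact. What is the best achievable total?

517

Taking the top-ratio projects first gives public wifi + solar retrofit + literacy program + arts residency for 515 (125 k$).
Replace literacy program with wetland restoration: the trade gains 2 net, giving 517 at 132 k$.
Runner-up public wifi + solar retrofit + literacy program + arts residency tops out at 515.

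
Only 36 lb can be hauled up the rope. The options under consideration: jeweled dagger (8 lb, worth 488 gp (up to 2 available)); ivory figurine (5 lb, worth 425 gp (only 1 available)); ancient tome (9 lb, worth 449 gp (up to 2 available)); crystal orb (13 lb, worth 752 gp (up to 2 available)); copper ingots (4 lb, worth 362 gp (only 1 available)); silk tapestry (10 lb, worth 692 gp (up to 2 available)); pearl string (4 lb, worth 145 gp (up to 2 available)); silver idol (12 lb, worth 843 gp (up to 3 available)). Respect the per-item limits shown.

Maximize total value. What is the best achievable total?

2589

By value per lb: copper ingots 90.50, ivory figurine 85.00, silver idol 70.25, silk tapestry 69.20 lead.
The ratio heuristic lands on ivory figurine + copper ingots + 2×silver idol (2473) but leaves 3 lb idle.
Dropping ivory figurine and silver idol frees 17 lb; slotting in 2×silk tapestry (20 lb) lifts the total to 2589 at 36 lb.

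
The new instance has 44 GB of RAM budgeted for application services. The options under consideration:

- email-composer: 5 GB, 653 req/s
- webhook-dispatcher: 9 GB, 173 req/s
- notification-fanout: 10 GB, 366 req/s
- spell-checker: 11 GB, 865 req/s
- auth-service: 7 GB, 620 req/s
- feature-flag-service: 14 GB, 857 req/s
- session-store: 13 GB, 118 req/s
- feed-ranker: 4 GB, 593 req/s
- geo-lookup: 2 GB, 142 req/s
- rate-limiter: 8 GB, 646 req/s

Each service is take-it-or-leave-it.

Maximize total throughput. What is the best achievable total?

Ranking by ratio (throughput/GB): feed-ranker 148.25, email-composer 130.60, auth-service 88.57, rate-limiter 80.75.
Taking the top-ratio services first gives email-composer + spell-checker + auth-service + feed-ranker + geo-lookup + rate-limiter for 3519 (37 GB).
The 7 GB tied up in auth-service is better spent on feature-flag-service — total rises to 3756 (44 GB).
Nothing else within 44 GB beats 3756.

3756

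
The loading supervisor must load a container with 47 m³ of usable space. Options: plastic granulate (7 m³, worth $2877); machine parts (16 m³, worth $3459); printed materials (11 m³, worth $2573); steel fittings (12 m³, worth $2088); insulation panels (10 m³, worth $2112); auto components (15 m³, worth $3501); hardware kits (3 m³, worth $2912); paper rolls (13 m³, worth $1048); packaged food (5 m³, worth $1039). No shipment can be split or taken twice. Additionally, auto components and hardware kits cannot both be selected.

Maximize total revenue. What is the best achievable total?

Best packing: plastic granulate + machine parts + printed materials + insulation panels + hardware kits — 47 m³, 13933 total.
Every other selection either busts 47 m³ or breaks a pairing rule or fails to beat 13933.

13933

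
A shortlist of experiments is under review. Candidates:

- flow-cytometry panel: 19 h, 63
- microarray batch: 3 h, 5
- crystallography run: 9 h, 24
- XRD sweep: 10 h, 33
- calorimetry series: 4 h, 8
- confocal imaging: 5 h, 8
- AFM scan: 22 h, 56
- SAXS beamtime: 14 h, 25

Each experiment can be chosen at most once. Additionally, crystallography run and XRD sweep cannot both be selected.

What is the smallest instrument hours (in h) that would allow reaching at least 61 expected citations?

19

Minimise h subject to total expected citations ≥ 61.
flow-cytometry panel reaches 63 using 19 h.
No combination under 19 h hits 61.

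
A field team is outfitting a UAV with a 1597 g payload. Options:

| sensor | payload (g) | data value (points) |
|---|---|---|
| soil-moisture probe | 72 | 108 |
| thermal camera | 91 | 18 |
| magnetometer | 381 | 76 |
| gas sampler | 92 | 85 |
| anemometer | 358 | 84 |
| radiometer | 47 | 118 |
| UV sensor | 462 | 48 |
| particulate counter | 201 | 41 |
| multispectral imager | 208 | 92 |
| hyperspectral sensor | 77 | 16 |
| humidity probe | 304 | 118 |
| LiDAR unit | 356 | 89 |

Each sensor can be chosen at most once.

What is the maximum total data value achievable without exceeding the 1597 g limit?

712

A density-first pass picks soil-moisture probe + gas sampler + anemometer + radiometer + multispectral imager + hyperspectral sensor + humidity probe + LiDAR unit — 710 at 1514 g.
Replace hyperspectral sensor with thermal camera: the trade gains 2 net, giving 712 at 1528 g.
Next best is soil-moisture probe + gas sampler + anemometer + radiometer + multispectral imager + hyperspectral sensor + humidity probe + LiDAR unit at 710 (1514 g) — short by 2.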